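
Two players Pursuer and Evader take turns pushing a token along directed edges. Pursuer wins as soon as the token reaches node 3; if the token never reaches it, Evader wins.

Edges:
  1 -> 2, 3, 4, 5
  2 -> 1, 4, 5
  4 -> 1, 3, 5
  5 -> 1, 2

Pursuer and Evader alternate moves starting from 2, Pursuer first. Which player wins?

Track states (vertex, player-to-move).
A0 = {(3,Pursuer), (3,Evader)}
A1: add {(1,Pursuer), (4,Pursuer)}.
A2 = A1; e.g. (1,Evader) stays out. (2,Pursuer) never enters ⇒ Evader avoids the target.

Evader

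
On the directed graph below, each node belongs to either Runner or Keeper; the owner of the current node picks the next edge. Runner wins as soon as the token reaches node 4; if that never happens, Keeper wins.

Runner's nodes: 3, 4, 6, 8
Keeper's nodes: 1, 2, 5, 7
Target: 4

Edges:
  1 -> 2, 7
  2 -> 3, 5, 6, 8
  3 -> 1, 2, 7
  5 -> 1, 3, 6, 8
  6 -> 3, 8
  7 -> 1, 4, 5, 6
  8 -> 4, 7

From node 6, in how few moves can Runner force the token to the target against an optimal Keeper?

A0 = {4}
A1: add {8} — 8 (Runner) has 8→4.
A2: add {6} — 6 (Runner) has 6→8.
A3 = A2; e.g. 1 (Keeper) can still go to 2. Fixed point.
6 enters the attractor at level 2, so Runner can force the target in 2 moves from there.

2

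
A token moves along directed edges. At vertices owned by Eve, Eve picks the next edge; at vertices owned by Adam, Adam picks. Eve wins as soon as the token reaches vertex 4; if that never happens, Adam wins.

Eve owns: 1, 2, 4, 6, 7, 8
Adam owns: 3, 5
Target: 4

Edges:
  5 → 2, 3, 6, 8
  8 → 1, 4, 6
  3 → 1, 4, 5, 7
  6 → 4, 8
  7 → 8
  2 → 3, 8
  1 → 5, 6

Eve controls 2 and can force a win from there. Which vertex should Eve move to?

A0 = {4}
A1: add {6, 8} — 6 (Eve) has 6→4; 8 (Eve) has 8→4.
A2: add {1, 2, 7} — 1 (Eve) has 1→6; 2 (Eve) has 2→8; 7 (Eve) has 7→8.
A3 = A2; e.g. 3 (Adam) can still go to 5. Fixed point.
From 2, successor 8 is in the attractor (rank 1); the other successor 3 is not.

8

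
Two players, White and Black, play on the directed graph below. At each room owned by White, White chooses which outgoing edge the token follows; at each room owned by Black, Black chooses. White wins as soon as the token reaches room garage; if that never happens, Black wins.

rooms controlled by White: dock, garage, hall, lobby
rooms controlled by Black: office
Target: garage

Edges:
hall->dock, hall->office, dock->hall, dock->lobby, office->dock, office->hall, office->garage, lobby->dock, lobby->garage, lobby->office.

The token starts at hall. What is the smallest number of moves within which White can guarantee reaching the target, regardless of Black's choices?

A0 = {garage}
A1: add {lobby} — lobby (White) has lobby→garage.
A2: add {dock} — dock (White) has dock→lobby.
A3: add {hall} — hall (White) has hall→dock.
hall enters the attractor at level 3, so White can force the target in 3 moves from there.

3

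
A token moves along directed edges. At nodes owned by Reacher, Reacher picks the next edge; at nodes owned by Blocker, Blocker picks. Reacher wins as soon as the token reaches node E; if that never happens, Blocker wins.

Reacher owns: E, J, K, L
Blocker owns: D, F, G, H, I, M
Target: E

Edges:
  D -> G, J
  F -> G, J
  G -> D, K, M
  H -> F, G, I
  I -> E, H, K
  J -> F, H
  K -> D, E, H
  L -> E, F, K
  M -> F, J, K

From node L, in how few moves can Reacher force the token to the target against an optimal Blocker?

1

A0 = {E}
A1: add {K, L} — K (Reacher) has K→E; L (Reacher) has L→E.
A2 = A1; e.g. D (Blocker) can still go to G. Fixed point.
L enters the attractor at level 1, so Reacher can force the target in 1 move from there.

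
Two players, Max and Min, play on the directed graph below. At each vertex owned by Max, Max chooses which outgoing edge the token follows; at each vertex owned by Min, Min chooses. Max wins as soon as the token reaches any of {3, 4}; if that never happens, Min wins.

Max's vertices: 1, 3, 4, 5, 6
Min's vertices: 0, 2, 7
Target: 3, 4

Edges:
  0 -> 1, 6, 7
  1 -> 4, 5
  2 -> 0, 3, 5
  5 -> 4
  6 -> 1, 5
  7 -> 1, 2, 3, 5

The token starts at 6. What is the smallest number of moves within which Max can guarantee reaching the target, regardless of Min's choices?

2

A0 = {3, 4}
A1: add {1, 5} — 1 (Max) has 1→4; 5 (Max) has 5→4.
A2: add {6} — 6 (Max) has 6→1.
A3 = A2; e.g. 0 (Min) can still go to 7. Fixed point.
6 enters the attractor at level 2, so Max can force the target in 2 moves from there.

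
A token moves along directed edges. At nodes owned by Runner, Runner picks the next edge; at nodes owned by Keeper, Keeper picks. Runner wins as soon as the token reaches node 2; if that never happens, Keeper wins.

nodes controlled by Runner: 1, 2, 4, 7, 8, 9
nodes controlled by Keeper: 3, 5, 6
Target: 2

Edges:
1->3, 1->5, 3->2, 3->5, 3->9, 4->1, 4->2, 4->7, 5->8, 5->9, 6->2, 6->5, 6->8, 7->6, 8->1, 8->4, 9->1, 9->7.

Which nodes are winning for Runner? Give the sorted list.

A0 = {2}
A1: add {4} — 4 (Runner) has 4→2.
A2: add {8} — 8 (Runner) has 8→4.
A3 = A2; e.g. 1 (Runner) has no edge into A2. Fixed point.
Runner's winning region = {2, 4, 8}.

2, 4, 8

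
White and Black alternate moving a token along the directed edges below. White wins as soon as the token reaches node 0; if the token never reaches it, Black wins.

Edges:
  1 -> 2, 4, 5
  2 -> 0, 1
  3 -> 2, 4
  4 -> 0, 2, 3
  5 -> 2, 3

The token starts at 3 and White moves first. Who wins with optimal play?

Black

Track states (vertex, player-to-move).
A0 = {(0,White), (0,Black)}
A1: add {(2,White), (4,White)}.
A2: add {(3,Black)}.
A3: add {(5,White)}.
A4: add {(1,Black)}.
A5 = A4; e.g. (1,White) stays out. (3,White) never enters ⇒ Black avoids the target.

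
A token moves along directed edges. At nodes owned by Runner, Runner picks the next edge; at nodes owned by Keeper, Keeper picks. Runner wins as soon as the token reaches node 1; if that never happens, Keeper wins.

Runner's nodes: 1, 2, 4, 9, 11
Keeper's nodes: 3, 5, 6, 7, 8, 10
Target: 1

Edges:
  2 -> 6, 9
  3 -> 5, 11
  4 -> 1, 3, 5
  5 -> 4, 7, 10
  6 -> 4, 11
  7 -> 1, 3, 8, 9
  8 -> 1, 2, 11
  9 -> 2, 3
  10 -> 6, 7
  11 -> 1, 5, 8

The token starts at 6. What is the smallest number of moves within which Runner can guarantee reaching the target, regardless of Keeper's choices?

2

A0 = {1}
A1: add {4, 11} — 4 (Runner) has 4→1; 11 (Runner) has 11→1.
A2: add {6} — 6 (Keeper): all of {4, 11} already in.
6 enters the attractor at level 2, so Runner can force the target in 2 moves from there.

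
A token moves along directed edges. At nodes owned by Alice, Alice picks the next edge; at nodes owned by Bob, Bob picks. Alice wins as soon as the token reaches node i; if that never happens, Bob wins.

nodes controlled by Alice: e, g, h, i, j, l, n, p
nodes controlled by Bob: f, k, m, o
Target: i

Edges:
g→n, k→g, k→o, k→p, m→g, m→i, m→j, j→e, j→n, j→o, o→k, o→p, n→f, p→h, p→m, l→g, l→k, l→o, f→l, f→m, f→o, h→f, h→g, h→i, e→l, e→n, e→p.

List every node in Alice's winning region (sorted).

e, h, i, j, p

A0 = {i}
A1: add {h} — h (Alice) has h→i.
A2: add {p} — p (Alice) has p→h.
A3: add {e} — e (Alice) has e→p.
A4: add {j} — j (Alice) has j→e.
A5 = A4; e.g. f (Bob) can still go to l. Fixed point.
Alice's winning region = {e, h, i, j, p}.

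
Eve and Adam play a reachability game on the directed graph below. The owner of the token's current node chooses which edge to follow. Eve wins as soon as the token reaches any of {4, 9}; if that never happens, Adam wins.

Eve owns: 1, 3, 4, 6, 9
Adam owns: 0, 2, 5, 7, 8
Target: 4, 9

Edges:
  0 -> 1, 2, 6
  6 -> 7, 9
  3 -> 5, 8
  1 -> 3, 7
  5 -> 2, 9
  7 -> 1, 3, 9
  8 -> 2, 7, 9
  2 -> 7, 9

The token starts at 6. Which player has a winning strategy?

Eve

A0 = {4, 9}
A1: add {6} — 6 (Eve) has 6→9.
A2 = A1; e.g. 0 (Adam) can still go to 1. Fixed point.
6 ∈ A1, so Eve can force the target.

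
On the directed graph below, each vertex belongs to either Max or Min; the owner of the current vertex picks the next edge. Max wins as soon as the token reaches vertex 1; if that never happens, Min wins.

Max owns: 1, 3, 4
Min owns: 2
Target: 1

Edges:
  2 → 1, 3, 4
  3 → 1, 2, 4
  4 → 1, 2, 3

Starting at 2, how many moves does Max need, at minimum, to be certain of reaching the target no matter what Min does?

A0 = {1}
A1: add {3, 4} — 3 (Max) has 3→1; 4 (Max) has 4→1.
A2: add {2} — 2 (Min): all of {1, 3, 4} already in.
A2 = all vertices. Fixed point.
2 enters the attractor at level 2, so Max can force the target in 2 moves from there.

2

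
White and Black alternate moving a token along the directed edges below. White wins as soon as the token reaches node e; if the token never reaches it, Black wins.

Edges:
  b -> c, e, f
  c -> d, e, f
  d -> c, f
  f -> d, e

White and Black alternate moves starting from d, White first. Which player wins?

Black

Track states (vertex, player-to-move).
A0 = {(e,White), (e,Black)}
A1: add {(b,White), (c,White), (f,White)}.
A2: add {(b,Black), (d,Black)}.
A3 = A2; e.g. (c,Black) stays out. (d,White) never enters ⇒ Black avoids the target.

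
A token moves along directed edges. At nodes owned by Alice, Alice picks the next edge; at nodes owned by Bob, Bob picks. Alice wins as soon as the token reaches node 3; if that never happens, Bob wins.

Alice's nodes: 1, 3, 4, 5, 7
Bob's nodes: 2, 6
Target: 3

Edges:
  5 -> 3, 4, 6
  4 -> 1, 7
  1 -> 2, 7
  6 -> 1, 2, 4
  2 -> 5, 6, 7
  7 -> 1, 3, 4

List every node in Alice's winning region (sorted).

A0 = {3}
A1: add {5, 7} — 5 (Alice) has 5→3; 7 (Alice) has 7→3.
A2: add {1, 4} — 1 (Alice) has 1→7; 4 (Alice) has 4→7.
A3 = A2; e.g. 2 (Bob) can still go to 6. Fixed point.
Alice's winning region = {1, 3, 4, 5, 7}.

1, 3, 4, 5, 7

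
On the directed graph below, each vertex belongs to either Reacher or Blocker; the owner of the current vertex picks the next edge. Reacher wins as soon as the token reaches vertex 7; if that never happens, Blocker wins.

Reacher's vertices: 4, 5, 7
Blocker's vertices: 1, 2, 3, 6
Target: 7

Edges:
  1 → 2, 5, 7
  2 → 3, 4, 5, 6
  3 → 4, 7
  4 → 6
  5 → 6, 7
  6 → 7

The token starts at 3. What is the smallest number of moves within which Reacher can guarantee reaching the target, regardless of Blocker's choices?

A0 = {7}
A1: add {5, 6} — 5 (Reacher) has 5→7; 6 (Blocker): all of {7} already in.
A2: add {4} — 4 (Reacher) has 4→6.
A3: add {3} — 3 (Blocker): all of {4, 7} already in.
3 enters the attractor at level 3, so Reacher can force the target in 3 moves from there.

3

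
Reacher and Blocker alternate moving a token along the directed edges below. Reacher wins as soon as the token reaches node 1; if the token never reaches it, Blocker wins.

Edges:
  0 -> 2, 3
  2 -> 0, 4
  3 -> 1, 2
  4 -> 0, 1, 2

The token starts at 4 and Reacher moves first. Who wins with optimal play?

Track states (vertex, player-to-move).
A0 = {(1,Reacher), (1,Blocker)}
A1: add {(3,Reacher), (4,Reacher)}.
(4,Reacher) ∈ A1 ⇒ Reacher forces the target.

Reacher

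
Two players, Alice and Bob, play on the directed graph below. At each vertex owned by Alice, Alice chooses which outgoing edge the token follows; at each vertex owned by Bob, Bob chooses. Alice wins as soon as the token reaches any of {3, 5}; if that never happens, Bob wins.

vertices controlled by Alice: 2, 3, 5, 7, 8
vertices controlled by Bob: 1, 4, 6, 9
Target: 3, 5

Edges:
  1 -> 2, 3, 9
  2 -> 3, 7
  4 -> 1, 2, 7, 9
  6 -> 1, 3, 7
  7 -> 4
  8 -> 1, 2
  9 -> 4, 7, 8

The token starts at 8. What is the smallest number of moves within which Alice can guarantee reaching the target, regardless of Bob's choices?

A0 = {3, 5}
A1: add {2} — 2 (Alice) has 2→3.
A2: add {8} — 8 (Alice) has 8→2.
A3 = A2; e.g. 1 (Bob) can still go to 9. Fixed point.
8 enters the attractor at level 2, so Alice can force the target in 2 moves from there.

2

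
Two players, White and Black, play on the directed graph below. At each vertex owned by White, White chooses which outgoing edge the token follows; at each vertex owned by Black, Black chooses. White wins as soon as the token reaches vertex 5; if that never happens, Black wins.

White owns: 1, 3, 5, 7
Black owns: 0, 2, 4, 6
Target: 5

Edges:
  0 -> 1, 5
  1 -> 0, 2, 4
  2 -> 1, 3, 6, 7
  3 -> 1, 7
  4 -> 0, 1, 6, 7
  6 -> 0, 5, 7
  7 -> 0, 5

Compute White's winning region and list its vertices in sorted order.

3, 5, 7

A0 = {5}
A1: add {7} — 7 (White) has 7→5.
A2: add {3} — 3 (White) has 3→7.
A3 = A2; e.g. 0 (Black) can still go to 1. Fixed point.
White's winning region = {3, 5, 7}.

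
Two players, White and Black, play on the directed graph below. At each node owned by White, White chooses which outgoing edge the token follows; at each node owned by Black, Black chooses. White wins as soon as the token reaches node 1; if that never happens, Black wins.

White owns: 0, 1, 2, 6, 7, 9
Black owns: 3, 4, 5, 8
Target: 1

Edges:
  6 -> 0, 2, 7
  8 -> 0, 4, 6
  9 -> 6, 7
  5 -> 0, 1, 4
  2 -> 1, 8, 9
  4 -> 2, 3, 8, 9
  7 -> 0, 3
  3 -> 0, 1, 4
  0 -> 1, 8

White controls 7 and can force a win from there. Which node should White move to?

A0 = {1}
A1: add {0, 2} — 0 (White) has 0→1; 2 (White) has 2→1.
A2: add {6, 7} — 6 (White) has 6→0; 7 (White) has 7→0.
A3: add {9} — 9 (White) has 9→6.
A4 = A3; e.g. 3 (Black) can still go to 4. Fixed point.
From 7, successor 0 is in the attractor (rank 1); the other successor 3 is not.

0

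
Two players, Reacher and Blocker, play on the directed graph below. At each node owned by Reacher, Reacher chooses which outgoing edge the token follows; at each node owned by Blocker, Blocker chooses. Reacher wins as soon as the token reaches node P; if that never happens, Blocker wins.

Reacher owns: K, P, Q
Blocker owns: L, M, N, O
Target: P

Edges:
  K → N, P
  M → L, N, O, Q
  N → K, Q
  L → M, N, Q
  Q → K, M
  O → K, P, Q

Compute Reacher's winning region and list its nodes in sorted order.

K, N, O, P, Q

A0 = {P}
A1: add {K} — K (Reacher) has K→P.
A2: add {Q} — Q (Reacher) has Q→K.
A3: add {N, O} — N (Blocker): all of {K, Q} already in; O (Blocker): all of {K, P, Q} already in.
A4 = A3; e.g. L (Blocker) can still go to M. Fixed point.
Reacher's winning region = {K, N, O, P, Q}.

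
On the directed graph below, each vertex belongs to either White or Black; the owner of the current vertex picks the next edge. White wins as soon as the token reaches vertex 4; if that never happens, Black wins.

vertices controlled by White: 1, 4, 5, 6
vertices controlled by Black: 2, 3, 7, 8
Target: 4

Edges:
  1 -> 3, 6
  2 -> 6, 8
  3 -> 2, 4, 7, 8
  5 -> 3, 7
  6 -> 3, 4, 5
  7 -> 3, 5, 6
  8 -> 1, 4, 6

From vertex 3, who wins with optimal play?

A0 = {4}
A1: add {6} — 6 (White) has 6→4.
A2: add {1} — 1 (White) has 1→6.
A3: add {8} — 8 (Black): all of {1, 4, 6} already in.
A4: add {2} — 2 (Black): all of {6, 8} already in.
A5 = A4; e.g. 3 (Black) can still go to 7. Fixed point.
3 never enters the attractor, so Black can avoid the target forever.

Black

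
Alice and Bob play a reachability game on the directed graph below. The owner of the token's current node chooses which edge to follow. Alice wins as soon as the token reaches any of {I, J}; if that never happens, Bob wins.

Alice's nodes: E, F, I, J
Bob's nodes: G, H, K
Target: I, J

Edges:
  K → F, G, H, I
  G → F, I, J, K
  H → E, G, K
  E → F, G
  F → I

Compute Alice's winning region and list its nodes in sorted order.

E, F, I, J

A0 = {I, J}
A1: add {F} — F (Alice) has F→I.
A2: add {E} — E (Alice) has E→F.
A3 = A2; e.g. G (Bob) can still go to K. Fixed point.
Alice's winning region = {E, F, I, J}.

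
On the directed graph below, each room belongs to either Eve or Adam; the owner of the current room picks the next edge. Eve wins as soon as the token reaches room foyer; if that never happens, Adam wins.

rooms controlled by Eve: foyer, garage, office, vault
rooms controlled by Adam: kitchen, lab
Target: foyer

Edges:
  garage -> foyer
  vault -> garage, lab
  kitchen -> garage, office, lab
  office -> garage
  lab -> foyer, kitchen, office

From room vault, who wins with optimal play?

Eve

A0 = {foyer}
A1: add {garage} — garage (Eve) has garage→foyer.
A2: add {office, vault} — office (Eve) has office→garage; vault (Eve) has vault→garage.
A3 = A2; e.g. kitchen (Adam) can still go to lab. Fixed point.
vault ∈ A2, so Eve can force the target.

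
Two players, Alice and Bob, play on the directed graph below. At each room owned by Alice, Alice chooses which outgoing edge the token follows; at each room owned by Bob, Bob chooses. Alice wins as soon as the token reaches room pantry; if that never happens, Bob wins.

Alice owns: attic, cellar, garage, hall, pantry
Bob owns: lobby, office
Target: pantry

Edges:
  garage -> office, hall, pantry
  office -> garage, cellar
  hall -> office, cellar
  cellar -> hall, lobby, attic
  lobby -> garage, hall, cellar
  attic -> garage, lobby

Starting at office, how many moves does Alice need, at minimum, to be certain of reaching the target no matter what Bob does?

A0 = {pantry}
A1: add {garage} — garage (Alice) has garage→pantry.
A2: add {attic} — attic (Alice) has attic→garage.
A3: add {cellar} — cellar (Alice) has cellar→attic.
A4: add {hall, office} — office (Bob): all of {garage, cellar} already in; hall (Alice) has hall→cellar.
office enters the attractor at level 4, so Alice can force the target in 4 moves from there.

4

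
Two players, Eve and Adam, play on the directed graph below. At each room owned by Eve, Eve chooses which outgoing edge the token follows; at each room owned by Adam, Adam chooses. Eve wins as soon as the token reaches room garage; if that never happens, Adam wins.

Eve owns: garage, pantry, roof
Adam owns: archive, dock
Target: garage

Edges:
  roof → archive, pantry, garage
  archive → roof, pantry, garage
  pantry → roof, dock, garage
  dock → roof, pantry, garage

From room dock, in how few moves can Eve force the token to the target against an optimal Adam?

A0 = {garage}
A1: add {pantry, roof} — roof (Eve) has roof→garage; pantry (Eve) has pantry→garage.
A2: add {archive, dock} — archive (Adam): all of {roof, pantry, garage} already in; dock (Adam): all of {roof, pantry, garage} already in.
A2 = all vertices. Fixed point.
dock enters the attractor at level 2, so Eve can force the target in 2 moves from there.

2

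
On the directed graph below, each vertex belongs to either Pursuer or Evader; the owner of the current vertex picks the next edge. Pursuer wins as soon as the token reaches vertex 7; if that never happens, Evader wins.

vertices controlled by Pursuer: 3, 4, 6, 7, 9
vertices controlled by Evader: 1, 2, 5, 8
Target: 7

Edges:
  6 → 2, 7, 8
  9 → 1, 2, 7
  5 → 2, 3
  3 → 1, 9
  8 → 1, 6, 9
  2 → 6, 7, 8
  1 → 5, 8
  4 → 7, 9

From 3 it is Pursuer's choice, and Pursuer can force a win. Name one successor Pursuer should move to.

9

A0 = {7}
A1: add {4, 6, 9} — 4 (Pursuer) has 4→7; 6 (Pursuer) has 6→7; 9 (Pursuer) has 9→7.
A2: add {3} — 3 (Pursuer) has 3→9.
A3 = A2; e.g. 1 (Evader) can still go to 5. Fixed point.
From 3, successor 9 is in the attractor (rank 1); the other successor 1 is not.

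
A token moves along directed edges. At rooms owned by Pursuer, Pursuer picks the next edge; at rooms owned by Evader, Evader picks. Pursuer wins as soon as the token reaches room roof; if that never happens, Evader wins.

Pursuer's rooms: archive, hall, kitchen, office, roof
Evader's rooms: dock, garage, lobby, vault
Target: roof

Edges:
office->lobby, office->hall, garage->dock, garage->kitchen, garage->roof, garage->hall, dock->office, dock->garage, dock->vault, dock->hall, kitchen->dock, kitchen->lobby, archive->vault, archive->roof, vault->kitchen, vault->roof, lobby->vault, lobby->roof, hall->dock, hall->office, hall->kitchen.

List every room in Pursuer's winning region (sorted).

A0 = {roof}
A1: add {archive} — archive (Pursuer) has archive→roof.
A2 = A1; e.g. dock (Evader) can still go to office. Fixed point.
Pursuer's winning region = {archive, roof}.

archive, roof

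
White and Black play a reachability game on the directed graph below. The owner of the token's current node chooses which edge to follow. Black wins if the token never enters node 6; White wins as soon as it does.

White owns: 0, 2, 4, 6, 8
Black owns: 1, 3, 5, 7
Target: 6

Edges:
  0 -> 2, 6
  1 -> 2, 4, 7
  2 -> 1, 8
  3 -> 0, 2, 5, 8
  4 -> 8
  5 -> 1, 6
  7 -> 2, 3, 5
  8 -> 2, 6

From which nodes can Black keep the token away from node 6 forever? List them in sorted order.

A0 = {6}
A1: add {0, 8} — 0 (White) has 0→6; 8 (White) has 8→6.
A2: add {2, 4} — 2 (White) has 2→8; 4 (White) has 4→8.
A3 = A2; e.g. 1 (Black) can still go to 7. Fixed point.
White's attractor = {0, 2, 4, 6, 8}; Black avoids the target exactly from the complement.

1, 3, 5, 7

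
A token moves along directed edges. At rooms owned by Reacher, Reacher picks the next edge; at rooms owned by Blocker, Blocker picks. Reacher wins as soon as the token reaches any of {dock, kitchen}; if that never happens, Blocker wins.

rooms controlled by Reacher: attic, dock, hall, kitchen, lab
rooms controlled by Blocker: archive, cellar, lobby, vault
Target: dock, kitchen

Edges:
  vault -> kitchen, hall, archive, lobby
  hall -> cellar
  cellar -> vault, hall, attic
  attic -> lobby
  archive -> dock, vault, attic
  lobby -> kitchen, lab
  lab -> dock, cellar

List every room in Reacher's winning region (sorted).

A0 = {dock, kitchen}
A1: add {lab} — lab (Reacher) has lab→dock.
A2: add {lobby} — lobby (Blocker): all of {kitchen, lab} already in.
A3: add {attic} — attic (Reacher) has attic→lobby.
A4 = A3; e.g. vault (Blocker) can still go to hall. Fixed point.
Reacher's winning region = {attic, dock, kitchen, lab, lobby}.

attic, dock, kitchen, lab, lobby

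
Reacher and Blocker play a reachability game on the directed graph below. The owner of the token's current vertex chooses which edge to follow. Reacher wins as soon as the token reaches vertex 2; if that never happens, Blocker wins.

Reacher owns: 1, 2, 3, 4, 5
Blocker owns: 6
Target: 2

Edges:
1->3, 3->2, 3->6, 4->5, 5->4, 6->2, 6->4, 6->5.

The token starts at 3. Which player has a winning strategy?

Reacher

A0 = {2}
A1: add {3} — 3 (Reacher) has 3→2.
3 ∈ A1, so Reacher can force the target.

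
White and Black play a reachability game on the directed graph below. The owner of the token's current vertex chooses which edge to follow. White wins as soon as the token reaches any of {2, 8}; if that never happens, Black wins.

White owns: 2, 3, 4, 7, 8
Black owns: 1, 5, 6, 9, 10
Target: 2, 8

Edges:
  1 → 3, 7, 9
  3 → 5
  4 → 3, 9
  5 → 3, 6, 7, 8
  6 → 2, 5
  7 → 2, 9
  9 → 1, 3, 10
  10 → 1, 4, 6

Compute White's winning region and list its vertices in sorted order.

2, 7, 8

A0 = {2, 8}
A1: add {7} — 7 (White) has 7→2.
A2 = A1; e.g. 1 (Black) can still go to 3. Fixed point.
White's winning region = {2, 7, 8}.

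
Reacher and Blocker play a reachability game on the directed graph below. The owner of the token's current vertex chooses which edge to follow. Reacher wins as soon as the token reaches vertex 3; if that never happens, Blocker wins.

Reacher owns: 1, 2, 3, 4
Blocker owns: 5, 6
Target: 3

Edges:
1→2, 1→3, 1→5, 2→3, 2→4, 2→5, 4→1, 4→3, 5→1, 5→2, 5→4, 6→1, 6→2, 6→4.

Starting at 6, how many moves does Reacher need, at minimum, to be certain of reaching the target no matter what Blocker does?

A0 = {3}
A1: add {1, 2, 4} — 1 (Reacher) has 1→3; 2 (Reacher) has 2→3; 4 (Reacher) has 4→3.
A2: add {5, 6} — 5 (Blocker): all of {1, 2, 4} already in; 6 (Blocker): all of {1, 2, 4} already in.
A2 = all vertices. Fixed point.
6 enters the attractor at level 2, so Reacher can force the target in 2 moves from there.

2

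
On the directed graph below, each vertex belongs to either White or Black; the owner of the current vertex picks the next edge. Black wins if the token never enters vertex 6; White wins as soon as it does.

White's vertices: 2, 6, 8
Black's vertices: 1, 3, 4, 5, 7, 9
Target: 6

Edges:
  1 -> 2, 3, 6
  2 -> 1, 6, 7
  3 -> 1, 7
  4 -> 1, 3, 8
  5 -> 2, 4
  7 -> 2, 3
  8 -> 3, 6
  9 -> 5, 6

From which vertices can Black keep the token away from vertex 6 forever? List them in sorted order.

1, 3, 4, 5, 7, 9

A0 = {6}
A1: add {2, 8} — 2 (White) has 2→6; 8 (White) has 8→6.
A2 = A1; e.g. 1 (Black) can still go to 3. Fixed point.
White's attractor = {2, 6, 8}; Black avoids the target exactly from the complement.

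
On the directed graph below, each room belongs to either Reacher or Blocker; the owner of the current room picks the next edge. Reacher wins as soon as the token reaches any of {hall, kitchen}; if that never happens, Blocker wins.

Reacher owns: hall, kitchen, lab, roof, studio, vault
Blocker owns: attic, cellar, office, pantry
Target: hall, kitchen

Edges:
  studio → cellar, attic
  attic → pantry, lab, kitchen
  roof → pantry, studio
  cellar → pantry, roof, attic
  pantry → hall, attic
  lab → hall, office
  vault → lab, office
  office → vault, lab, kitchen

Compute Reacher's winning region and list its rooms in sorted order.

A0 = {hall, kitchen}
A1: add {lab} — lab (Reacher) has lab→hall.
A2: add {vault} — vault (Reacher) has vault→lab.
A3: add {office} — office (Blocker): all of {vault, lab, kitchen} already in.
A4 = A3; e.g. pantry (Blocker) can still go to attic. Fixed point.
Reacher's winning region = {hall, kitchen, lab, office, vault}.

hall, kitchen, lab, office, vault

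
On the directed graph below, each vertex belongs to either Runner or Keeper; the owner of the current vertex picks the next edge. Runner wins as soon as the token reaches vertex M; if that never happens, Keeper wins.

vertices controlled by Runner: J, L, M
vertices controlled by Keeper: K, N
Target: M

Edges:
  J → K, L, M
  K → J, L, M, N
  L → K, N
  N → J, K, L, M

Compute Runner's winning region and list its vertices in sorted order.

A0 = {M}
A1: add {J} — J (Runner) has J→M.
A2 = A1; e.g. K (Keeper) can still go to L. Fixed point.
Runner's winning region = {J, M}.

J, M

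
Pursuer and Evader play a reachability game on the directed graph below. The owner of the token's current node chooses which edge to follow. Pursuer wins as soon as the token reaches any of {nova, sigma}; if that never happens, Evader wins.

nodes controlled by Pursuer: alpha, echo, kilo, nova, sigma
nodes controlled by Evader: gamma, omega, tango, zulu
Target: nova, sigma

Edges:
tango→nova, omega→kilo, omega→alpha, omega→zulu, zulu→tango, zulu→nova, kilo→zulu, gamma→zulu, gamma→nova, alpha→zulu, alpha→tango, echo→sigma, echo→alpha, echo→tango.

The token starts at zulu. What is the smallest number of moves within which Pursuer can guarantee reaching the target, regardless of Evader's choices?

2

A0 = {nova, sigma}
A1: add {echo, tango} — echo (Pursuer) has echo→sigma; tango (Evader): all of {nova} already in.
A2: add {alpha, zulu} — alpha (Pursuer) has alpha→tango; zulu (Evader): all of {tango, nova} already in.
zulu enters the attractor at level 2, so Pursuer can force the target in 2 moves from there.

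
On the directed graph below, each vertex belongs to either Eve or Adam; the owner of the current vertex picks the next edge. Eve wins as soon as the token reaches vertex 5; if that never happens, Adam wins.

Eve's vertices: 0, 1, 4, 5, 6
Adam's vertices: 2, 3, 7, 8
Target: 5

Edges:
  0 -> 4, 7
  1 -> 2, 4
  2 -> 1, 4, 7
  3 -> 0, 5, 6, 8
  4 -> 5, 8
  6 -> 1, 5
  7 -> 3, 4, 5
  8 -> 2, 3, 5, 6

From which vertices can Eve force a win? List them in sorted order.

0, 1, 4, 5, 6

A0 = {5}
A1: add {4, 6} — 4 (Eve) has 4→5; 6 (Eve) has 6→5.
A2: add {0, 1} — 0 (Eve) has 0→4; 1 (Eve) has 1→4.
A3 = A2; e.g. 2 (Adam) can still go to 7. Fixed point.
Eve's winning region = {0, 1, 4, 5, 6}.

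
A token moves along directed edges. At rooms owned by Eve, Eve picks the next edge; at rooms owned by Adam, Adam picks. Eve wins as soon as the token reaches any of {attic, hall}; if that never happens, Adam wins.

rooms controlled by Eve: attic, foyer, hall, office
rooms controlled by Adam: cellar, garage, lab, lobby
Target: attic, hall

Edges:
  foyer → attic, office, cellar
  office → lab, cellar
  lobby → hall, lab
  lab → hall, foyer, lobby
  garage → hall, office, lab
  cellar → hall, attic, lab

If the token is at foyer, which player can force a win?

A0 = {attic, hall}
A1: add {foyer} — foyer (Eve) has foyer→attic.
A2 = A1; e.g. office (Eve) has no edge into A1. Fixed point.
foyer ∈ A1, so Eve can force the target.

Eve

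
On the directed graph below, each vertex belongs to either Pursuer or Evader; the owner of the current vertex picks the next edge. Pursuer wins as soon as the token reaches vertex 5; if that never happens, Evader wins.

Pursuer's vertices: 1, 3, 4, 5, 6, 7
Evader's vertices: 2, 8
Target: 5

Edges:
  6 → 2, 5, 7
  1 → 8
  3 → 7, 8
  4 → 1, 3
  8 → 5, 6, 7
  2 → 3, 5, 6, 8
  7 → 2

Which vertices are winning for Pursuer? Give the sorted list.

A0 = {5}
A1: add {6} — 6 (Pursuer) has 6→5.
A2 = A1; e.g. 1 (Pursuer) has no edge into A1. Fixed point.
Pursuer's winning region = {5, 6}.

5, 6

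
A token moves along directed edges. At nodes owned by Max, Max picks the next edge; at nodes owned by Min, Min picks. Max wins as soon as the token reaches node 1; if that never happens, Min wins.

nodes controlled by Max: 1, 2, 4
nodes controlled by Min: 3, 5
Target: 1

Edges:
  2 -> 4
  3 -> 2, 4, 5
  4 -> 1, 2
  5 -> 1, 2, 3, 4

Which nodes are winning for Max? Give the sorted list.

1, 2, 4

A0 = {1}
A1: add {4} — 4 (Max) has 4→1.
A2: add {2} — 2 (Max) has 2→4.
A3 = A2; e.g. 3 (Min) can still go to 5. Fixed point.
Max's winning region = {1, 2, 4}.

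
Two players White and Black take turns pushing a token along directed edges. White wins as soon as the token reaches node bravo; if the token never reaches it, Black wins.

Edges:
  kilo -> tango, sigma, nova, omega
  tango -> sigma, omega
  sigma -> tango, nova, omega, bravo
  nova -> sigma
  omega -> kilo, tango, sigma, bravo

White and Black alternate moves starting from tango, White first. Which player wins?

Track states (vertex, player-to-move).
A0 = {(bravo,White), (bravo,Black)}
A1: add {(sigma,White), (omega,White)}.
A2: add {(tango,Black), (nova,Black)}.
A3: add {(kilo,White)}.
A4 = A3; e.g. (kilo,Black) stays out. (tango,White) never enters ⇒ Black avoids the target.

Black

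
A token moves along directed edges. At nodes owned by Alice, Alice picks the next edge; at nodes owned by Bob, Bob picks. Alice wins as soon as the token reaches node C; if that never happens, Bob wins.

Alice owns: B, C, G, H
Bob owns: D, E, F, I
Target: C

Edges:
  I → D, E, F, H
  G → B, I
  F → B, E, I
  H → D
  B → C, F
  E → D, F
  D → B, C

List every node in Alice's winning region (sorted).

A0 = {C}
A1: add {B} — B (Alice) has B→C.
A2: add {D, G} — D (Bob): all of {B, C} already in; G (Alice) has G→B.
A3: add {H} — H (Alice) has H→D.
A4 = A3; e.g. E (Bob) can still go to F. Fixed point.
Alice's winning region = {B, C, D, G, H}.

B, C, D, G, H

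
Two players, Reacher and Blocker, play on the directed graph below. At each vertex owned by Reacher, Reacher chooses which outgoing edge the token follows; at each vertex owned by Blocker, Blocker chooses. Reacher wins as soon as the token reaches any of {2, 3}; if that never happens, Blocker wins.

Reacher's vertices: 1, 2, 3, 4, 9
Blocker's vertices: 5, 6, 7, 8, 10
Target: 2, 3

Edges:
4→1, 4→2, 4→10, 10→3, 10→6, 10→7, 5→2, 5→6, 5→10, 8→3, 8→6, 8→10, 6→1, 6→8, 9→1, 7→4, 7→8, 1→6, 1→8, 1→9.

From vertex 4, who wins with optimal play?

Reacher

A0 = {2, 3}
A1: add {4} — 4 (Reacher) has 4→2.
A2 = A1; e.g. 1 (Reacher) has no edge into A1. Fixed point.
4 ∈ A1, so Reacher can force the target.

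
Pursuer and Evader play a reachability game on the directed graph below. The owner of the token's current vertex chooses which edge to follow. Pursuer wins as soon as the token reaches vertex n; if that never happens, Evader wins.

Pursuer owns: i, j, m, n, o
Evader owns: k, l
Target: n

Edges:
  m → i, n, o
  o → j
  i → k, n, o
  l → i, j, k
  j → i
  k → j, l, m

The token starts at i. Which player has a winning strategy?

Pursuer

A0 = {n}
A1: add {i, m} — i (Pursuer) has i→n; m (Pursuer) has m→n.
i ∈ A1, so Pursuer can force the target.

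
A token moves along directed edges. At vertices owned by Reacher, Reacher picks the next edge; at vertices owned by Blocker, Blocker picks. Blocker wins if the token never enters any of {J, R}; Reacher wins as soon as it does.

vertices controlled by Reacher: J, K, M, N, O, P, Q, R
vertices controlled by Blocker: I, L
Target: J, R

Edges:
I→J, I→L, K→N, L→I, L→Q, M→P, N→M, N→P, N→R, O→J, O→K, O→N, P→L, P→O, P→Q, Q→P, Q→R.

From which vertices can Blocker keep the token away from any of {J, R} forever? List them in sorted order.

I, L

A0 = {J, R}
A1: add {N, O, Q} — N (Reacher) has N→R; O (Reacher) has O→J; Q (Reacher) has Q→R.
A2: add {K, P} — K (Reacher) has K→N; P (Reacher) has P→O.
A3: add {M} — M (Reacher) has M→P.
A4 = A3; e.g. I (Blocker) can still go to L. Fixed point.
Reacher's attractor = {J, K, M, N, O, P, Q, R}; Blocker avoids the target exactly from the complement.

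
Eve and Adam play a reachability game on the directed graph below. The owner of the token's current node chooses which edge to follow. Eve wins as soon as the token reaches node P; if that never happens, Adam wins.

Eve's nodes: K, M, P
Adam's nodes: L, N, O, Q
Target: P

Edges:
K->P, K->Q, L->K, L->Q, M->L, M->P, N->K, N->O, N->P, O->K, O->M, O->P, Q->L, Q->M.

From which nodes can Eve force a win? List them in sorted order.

K, M, N, O, P

A0 = {P}
A1: add {K, M} — K (Eve) has K→P; M (Eve) has M→P.
A2: add {O} — O (Adam): all of {K, M, P} already in.
A3: add {N} — N (Adam): all of {K, O, P} already in.
A4 = A3; e.g. L (Adam) can still go to Q. Fixed point.
Eve's winning region = {K, M, N, O, P}.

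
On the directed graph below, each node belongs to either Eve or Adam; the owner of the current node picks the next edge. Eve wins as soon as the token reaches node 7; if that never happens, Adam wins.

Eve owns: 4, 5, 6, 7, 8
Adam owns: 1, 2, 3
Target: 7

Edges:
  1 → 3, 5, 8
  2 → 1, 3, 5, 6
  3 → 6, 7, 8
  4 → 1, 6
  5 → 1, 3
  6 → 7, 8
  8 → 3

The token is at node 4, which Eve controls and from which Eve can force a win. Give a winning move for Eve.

6

A0 = {7}
A1: add {6} — 6 (Eve) has 6→7.
A2: add {4} — 4 (Eve) has 4→6.
A3 = A2; e.g. 1 (Adam) can still go to 3. Fixed point.
From 4, successor 6 is in the attractor (rank 1); the other successor 1 is not.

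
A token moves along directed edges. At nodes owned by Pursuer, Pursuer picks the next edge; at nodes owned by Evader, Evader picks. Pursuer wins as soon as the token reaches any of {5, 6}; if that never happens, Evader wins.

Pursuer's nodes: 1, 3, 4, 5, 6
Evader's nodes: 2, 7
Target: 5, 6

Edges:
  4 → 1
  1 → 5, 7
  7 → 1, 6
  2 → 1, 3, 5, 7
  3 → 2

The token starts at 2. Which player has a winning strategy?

Evader

A0 = {5, 6}
A1: add {1} — 1 (Pursuer) has 1→5.
A2: add {4, 7} — 4 (Pursuer) has 4→1; 7 (Evader): all of {1, 6} already in.
A3 = A2; e.g. 2 (Evader) can still go to 3. Fixed point.
2 never enters the attractor, so Evader can avoid the target forever.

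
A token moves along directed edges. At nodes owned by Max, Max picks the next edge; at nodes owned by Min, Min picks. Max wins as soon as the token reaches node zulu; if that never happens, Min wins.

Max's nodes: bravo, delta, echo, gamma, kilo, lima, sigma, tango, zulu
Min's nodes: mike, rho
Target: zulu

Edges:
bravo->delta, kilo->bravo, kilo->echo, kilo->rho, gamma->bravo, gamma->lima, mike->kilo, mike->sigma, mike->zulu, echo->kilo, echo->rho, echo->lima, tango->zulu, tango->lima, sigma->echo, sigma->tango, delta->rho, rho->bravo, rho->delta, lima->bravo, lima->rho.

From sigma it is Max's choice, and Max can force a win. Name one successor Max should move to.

tango

A0 = {zulu}
A1: add {tango} — tango (Max) has tango→zulu.
A2: add {sigma} — sigma (Max) has sigma→tango.
A3 = A2; e.g. bravo (Max) has no edge into A2. Fixed point.
From sigma, successor tango is in the attractor (rank 1); the other successor echo is not.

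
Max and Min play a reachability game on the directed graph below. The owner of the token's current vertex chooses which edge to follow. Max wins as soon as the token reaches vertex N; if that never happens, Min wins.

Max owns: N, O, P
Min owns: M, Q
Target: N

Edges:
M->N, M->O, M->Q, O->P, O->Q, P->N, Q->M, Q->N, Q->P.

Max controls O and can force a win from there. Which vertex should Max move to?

A0 = {N}
A1: add {P} — P (Max) has P→N.
A2: add {O} — O (Max) has O→P.
A3 = A2; e.g. M (Min) can still go to Q. Fixed point.
From O, successor P is in the attractor (rank 1); the other successor Q is not.

P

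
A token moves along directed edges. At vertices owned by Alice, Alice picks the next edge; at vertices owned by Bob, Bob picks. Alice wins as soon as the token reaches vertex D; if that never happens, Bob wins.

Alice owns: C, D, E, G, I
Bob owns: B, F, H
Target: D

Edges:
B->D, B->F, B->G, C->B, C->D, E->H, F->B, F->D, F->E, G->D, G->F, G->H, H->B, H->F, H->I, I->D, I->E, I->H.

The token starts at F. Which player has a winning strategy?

Bob

A0 = {D}
A1: add {C, G, I} — C (Alice) has C→D; G (Alice) has G→D; I (Alice) has I→D.
A2 = A1; e.g. B (Bob) can still go to F. Fixed point.
F never enters the attractor, so Bob can avoid the target forever.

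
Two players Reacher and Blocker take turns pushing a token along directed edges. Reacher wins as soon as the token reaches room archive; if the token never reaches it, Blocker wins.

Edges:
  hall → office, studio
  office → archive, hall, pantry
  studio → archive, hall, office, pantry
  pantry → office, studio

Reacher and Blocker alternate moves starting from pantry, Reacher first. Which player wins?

Track states (vertex, player-to-move).
A0 = {(archive,Reacher), (archive,Blocker)}
A1: add {(office,Reacher), (studio,Reacher)}.
A2: add {(hall,Blocker), (pantry,Blocker)}.
A3 = A2; e.g. (hall,Reacher) stays out. (pantry,Reacher) never enters ⇒ Blocker avoids the target.

Blocker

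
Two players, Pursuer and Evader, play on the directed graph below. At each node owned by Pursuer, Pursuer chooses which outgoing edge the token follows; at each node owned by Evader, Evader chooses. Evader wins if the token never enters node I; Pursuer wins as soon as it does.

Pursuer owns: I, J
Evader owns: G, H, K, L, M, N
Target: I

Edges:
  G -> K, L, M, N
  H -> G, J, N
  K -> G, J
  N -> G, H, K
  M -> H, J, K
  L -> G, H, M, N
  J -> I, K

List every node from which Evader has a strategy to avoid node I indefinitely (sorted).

G, H, K, L, M, N

A0 = {I}
A1: add {J} — J (Pursuer) has J→I.
A2 = A1; e.g. G (Evader) can still go to K. Fixed point.
Pursuer's attractor = {I, J}; Evader avoids the target exactly from the complement.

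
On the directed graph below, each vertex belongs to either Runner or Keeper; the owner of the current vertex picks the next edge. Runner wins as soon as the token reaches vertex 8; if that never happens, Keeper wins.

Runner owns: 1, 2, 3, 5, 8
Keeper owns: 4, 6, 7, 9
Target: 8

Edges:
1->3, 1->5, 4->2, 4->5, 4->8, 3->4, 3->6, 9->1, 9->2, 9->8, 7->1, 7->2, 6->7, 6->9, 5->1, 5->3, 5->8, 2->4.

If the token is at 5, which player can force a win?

A0 = {8}
A1: add {5} — 5 (Runner) has 5→8.
5 ∈ A1, so Runner can force the target.

Runner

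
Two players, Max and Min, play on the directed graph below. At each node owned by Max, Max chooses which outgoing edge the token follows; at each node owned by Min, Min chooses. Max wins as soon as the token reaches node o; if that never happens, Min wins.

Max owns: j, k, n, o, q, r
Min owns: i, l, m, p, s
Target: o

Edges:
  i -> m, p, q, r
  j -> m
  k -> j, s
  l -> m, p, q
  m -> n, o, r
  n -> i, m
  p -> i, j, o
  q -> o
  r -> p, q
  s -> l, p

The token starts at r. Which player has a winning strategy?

Max

A0 = {o}
A1: add {q} — q (Max) has q→o.
A2: add {r} — r (Max) has r→q.
A3 = A2; e.g. i (Min) can still go to m. Fixed point.
r ∈ A2, so Max can force the target.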